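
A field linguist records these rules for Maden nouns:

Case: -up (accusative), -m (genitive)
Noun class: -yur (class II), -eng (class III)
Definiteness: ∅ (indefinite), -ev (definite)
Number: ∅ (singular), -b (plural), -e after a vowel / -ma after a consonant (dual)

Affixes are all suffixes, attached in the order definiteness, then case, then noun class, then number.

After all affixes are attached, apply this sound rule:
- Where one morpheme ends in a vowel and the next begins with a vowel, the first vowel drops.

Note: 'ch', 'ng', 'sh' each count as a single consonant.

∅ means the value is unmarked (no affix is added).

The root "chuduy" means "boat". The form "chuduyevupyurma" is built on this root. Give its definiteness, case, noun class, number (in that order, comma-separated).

definite, accusative, class II, dual

Segment: chuduy-ev-up-yur-ma.
definiteness: -ev → definite.
case: -up → accusative.
noun class: -yur → class II.
number: -e/ma → dual.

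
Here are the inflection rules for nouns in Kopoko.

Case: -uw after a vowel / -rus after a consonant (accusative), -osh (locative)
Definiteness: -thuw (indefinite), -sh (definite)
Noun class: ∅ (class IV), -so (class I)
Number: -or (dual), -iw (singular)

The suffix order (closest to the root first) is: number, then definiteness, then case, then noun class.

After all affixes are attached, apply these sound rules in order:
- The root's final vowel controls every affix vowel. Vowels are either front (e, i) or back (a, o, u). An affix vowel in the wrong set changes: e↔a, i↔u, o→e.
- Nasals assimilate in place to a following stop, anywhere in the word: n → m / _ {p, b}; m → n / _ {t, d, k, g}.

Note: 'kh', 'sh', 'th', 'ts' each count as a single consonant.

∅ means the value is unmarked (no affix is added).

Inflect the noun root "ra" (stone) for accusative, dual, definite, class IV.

raorshrus

Attach number dual -or → raor.
Attach definiteness definite -sh → raorsh.
Attach case accusative -rus (after consonant 'sh') → raorshrus.
noun class = class IV: zero marking, form stays raorshrus.
Vowel harmony: no change.
Nasal assimilation: no change.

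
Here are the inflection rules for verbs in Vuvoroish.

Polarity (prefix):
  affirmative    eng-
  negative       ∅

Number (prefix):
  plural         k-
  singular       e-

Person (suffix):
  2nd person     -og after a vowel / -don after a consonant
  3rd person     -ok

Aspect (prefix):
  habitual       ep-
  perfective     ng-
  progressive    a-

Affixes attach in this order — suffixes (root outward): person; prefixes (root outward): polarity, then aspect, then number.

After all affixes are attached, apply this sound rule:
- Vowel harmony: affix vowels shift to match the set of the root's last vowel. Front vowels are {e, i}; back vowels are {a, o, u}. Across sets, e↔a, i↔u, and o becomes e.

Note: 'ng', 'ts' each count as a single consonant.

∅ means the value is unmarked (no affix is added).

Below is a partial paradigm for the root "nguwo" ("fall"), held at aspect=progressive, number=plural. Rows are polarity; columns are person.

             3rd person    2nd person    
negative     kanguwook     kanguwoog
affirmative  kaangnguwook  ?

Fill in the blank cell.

Attach polarity affirmative eng- → engnguwo.
Attach aspect progressive a- → aengnguwo.
Attach number plural k- → kaengnguwo.
Attach person 2nd person -og (after vowel 'o') → kaengnguwoog.
Apply vowel harmony: kaengnguwoog → kaangnguwoog.

kaangnguwoog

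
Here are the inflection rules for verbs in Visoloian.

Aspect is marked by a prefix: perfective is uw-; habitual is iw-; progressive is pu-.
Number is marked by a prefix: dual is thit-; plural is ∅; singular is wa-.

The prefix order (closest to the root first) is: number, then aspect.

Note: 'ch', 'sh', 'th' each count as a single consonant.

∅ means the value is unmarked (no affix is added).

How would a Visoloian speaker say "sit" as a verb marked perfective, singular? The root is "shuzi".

uwwashuzi

Attach number singular wa- → washuzi.
Attach aspect perfective uw- → uwwashuzi.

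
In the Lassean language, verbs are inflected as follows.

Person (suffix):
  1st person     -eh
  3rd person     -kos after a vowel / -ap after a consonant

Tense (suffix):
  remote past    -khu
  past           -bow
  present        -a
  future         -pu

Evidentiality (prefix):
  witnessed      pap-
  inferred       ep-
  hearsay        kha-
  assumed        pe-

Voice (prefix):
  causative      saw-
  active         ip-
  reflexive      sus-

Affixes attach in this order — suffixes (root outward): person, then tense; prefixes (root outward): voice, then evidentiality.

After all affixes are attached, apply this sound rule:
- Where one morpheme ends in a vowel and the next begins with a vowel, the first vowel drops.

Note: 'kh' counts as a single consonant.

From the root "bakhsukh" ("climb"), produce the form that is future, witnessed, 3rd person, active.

papipbakhsukhappu

Attach voice active ip- → ipbakhsukh.
Attach person 3rd person -ap (after consonant 'kh') → ipbakhsukhap.
Attach evidentiality witnessed pap- → papipbakhsukhap.
Attach tense future -pu → papipbakhsukhappu.
Vowel deletion: no change.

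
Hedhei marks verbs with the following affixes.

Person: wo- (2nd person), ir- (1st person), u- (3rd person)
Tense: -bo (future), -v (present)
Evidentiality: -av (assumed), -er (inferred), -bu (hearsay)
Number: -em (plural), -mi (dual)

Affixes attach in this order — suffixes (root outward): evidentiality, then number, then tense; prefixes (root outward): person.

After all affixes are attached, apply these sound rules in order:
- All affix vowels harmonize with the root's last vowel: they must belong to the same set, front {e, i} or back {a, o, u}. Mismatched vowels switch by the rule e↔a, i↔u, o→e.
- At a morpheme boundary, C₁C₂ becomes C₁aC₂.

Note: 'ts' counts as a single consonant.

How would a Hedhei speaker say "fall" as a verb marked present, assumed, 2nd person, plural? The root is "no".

wonoavamav

Attach evidentiality assumed -av → noav.
Attach person 2nd person wo- → wonoav.
Attach number plural -em → wonoavem.
Attach tense present -v → wonoavemv.
Apply vowel harmony: wonoavemv → wonoavamv.
Apply epenthesis: wonoavamv → wonoavamav.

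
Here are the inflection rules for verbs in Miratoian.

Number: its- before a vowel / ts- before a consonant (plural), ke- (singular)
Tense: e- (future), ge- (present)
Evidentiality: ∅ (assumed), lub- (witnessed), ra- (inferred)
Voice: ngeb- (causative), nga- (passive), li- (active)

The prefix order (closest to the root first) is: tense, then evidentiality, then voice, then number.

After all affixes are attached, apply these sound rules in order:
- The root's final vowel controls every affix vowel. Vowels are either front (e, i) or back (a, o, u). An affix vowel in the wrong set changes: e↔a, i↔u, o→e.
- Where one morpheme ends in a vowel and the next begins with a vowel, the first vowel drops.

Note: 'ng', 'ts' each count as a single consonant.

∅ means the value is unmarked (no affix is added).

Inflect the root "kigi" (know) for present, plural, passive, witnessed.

tsngelibgekigi

Attach tense present ge- → gekigi.
Attach evidentiality witnessed lub- → lubgekigi.
Attach voice passive nga- → ngalubgekigi.
Attach number plural ts- (before consonant 'ng') → tsngalubgekigi.
Apply vowel harmony: tsngalubgekigi → tsngelibgekigi.
Vowel deletion: no change.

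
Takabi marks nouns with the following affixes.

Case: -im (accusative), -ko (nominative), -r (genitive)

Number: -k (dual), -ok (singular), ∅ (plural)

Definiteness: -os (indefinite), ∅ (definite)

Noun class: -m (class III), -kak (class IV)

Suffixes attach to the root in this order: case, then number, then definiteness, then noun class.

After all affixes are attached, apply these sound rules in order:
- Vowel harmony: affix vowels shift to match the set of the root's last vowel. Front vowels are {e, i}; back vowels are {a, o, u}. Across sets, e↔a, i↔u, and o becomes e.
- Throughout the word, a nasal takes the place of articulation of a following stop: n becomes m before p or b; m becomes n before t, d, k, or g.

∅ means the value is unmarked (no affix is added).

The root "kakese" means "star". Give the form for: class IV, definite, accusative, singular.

kakeseimekkek

Attach case accusative -im → kakeseim.
Attach number singular -ok → kakeseimok.
definiteness = definite: zero marking, form stays kakeseimok.
Attach noun class class IV -kak → kakeseimokkak.
Apply vowel harmony: kakeseimokkak → kakeseimekkek.
Nasal assimilation: no change.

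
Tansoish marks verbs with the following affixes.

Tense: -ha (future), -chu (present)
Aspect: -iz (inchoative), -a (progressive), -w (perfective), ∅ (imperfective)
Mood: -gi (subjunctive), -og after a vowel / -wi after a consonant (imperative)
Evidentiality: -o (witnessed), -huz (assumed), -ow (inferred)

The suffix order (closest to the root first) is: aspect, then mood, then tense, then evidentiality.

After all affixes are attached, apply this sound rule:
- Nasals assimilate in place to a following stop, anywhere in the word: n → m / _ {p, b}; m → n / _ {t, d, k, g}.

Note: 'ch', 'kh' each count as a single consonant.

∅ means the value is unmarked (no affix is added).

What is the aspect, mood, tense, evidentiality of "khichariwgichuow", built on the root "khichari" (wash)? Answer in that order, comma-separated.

perfective, subjunctive, present, inferred

Segment: khichari-w-gi-chu-ow.
aspect: -w → perfective.
mood: -gi → subjunctive.
tense: -chu → present.
evidentiality: -ow → inferred.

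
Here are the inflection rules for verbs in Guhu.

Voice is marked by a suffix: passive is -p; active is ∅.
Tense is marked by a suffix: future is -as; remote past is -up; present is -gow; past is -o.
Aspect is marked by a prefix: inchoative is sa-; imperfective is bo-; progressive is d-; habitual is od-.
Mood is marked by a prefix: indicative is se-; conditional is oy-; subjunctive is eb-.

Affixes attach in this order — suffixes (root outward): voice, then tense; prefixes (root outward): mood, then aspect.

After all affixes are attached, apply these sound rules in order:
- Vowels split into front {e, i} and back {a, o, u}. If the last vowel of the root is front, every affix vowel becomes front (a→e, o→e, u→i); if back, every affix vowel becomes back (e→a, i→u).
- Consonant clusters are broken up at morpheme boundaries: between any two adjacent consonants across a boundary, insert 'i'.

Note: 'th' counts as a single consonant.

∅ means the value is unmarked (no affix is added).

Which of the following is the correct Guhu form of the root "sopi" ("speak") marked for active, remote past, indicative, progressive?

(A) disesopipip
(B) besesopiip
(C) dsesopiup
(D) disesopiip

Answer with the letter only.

D

voice = active: zero marking, form stays sopi.
Attach mood indicative se- → sesopi.
Attach tense remote past -up → sesopiup.
Attach aspect progressive d- → dsesopiup.
Apply vowel harmony: dsesopiup → dsesopiip.
Apply epenthesis: dsesopiip → disesopiip.
So the correct form is disesopiip, option (D).
(B) besesopiip is wrong: it uses imperfective instead of progressive for aspect.
(A) disesopipip is wrong: it uses passive instead of active for voice.
(C) dsesopiup is wrong: it fails to apply the sound rule(s).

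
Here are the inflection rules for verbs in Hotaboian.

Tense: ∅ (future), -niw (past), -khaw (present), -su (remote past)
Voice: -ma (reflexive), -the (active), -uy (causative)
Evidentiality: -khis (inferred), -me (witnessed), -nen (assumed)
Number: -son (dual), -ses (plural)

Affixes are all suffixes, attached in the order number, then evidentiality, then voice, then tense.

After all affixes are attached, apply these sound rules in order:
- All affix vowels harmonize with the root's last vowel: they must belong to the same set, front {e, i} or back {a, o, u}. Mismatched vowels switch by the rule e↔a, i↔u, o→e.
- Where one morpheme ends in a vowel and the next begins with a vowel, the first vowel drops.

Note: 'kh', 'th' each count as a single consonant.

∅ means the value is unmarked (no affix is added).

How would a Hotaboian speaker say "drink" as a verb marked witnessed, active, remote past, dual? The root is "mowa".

Attach number dual -son → mowason.
Attach evidentiality witnessed -me → mowasonme.
Attach voice active -the → mowasonmethe.
Attach tense remote past -su → mowasonmethesu.
Apply vowel harmony: mowasonmethesu → mowasonmathasu.
Vowel deletion: no change.

mowasonmathasu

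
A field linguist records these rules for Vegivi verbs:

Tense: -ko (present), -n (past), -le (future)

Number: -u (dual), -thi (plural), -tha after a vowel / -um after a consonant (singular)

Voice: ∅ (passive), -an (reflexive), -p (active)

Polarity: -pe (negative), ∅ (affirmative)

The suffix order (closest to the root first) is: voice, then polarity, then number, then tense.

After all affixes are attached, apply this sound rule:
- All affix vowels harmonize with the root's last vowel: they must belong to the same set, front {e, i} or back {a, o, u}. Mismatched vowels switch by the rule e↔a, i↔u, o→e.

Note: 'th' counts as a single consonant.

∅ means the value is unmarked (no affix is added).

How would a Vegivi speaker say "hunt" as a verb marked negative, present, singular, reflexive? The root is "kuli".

kulienpetheke

Attach voice reflexive -an → kulian.
Attach polarity negative -pe → kulianpe.
Attach number singular -tha (after vowel 'e') → kulianpetha.
Attach tense present -ko → kulianpethako.
Apply vowel harmony: kulianpethako → kulienpetheke.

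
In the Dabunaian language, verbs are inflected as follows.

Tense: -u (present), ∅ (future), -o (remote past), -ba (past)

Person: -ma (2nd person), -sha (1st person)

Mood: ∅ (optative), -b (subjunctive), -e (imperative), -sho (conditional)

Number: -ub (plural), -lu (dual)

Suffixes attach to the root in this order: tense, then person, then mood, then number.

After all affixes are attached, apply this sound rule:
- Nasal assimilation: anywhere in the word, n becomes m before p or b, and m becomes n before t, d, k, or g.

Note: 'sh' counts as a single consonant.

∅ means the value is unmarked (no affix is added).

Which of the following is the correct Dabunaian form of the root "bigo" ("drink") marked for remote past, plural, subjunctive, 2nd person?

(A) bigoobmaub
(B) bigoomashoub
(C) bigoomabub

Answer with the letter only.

Attach tense remote past -o → bigoo.
Attach person 2nd person -ma → bigooma.
Attach mood subjunctive -b → bigoomab.
Attach number plural -ub → bigoomabub.
Nasal assimilation: no change.
So the correct form is bigoomabub, option (C).
(A) bigoobmaub is wrong: it has the affixes in the wrong order.
(B) bigoomashoub is wrong: it uses conditional instead of subjunctive for mood.

C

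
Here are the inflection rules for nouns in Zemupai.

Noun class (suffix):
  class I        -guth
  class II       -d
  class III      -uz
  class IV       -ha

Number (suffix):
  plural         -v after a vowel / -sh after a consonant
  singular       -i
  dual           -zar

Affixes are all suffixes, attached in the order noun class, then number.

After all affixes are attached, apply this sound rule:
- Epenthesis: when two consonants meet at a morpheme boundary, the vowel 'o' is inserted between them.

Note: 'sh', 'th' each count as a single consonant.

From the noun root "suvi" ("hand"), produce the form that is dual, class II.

Attach noun class class II -d → suvid.
Attach number dual -zar → suvidzar.
Apply epenthesis: suvidzar → suvidozar.

suvidozar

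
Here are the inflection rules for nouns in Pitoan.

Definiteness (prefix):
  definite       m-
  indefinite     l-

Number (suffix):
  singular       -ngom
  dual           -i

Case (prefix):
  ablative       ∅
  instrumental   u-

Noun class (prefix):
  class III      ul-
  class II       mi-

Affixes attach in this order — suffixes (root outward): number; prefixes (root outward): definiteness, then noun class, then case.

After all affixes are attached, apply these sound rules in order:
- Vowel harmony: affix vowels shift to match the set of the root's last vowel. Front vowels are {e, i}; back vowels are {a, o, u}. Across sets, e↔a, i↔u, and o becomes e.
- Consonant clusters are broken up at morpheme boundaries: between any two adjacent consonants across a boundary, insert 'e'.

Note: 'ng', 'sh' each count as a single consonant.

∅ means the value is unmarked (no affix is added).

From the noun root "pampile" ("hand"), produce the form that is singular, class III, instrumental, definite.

Attach definiteness definite m- → mpampile.
Attach number singular -ngom → mpampilengom.
Attach noun class class III ul- → ulmpampilengom.
Attach case instrumental u- → uulmpampilengom.
Apply vowel harmony: uulmpampilengom → iilmpampilengem.
Apply epenthesis: iilmpampilengem → iilemepampilengem.

iilemepampilengem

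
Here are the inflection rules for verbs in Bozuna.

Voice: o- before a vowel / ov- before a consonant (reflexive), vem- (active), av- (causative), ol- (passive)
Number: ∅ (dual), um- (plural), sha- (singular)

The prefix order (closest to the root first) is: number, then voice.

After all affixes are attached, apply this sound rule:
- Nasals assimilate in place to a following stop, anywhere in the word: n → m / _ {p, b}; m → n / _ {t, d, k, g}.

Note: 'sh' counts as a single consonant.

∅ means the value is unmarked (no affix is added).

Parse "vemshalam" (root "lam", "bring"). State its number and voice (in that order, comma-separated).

singular, active

Segment: vem-sha-lam.
number: sha- → singular.
voice: vem- → active.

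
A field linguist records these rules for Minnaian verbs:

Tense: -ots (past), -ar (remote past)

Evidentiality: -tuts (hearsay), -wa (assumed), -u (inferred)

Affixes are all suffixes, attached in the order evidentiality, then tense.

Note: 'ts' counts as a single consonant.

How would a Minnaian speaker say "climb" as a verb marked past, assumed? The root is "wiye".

wiyewaots

Attach evidentiality assumed -wa → wiyewa.
Attach tense past -ots → wiyewaots.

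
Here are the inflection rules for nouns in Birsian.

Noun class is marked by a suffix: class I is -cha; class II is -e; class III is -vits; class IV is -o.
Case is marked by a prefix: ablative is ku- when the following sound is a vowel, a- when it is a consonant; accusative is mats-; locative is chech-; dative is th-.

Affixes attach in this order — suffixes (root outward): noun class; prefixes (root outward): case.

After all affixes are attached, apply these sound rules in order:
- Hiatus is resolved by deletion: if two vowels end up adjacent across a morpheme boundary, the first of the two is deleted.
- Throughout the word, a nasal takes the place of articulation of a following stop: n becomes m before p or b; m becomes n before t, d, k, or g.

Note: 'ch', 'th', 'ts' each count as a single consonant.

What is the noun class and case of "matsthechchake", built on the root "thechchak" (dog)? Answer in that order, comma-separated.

class II, accusative

Segment: mats-thechchak-e.
noun class: -e → class II.
case: mats- → accusative.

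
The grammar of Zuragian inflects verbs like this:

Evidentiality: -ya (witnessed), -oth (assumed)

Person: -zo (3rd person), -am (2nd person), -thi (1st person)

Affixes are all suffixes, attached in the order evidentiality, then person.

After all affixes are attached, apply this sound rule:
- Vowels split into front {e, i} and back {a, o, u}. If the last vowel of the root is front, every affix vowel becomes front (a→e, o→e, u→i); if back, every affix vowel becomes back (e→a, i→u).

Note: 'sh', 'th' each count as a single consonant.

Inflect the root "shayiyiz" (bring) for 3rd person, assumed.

shayiyizethze

Attach evidentiality assumed -oth → shayiyizoth.
Attach person 3rd person -zo → shayiyizothzo.
Apply vowel harmony: shayiyizothzo → shayiyizethze.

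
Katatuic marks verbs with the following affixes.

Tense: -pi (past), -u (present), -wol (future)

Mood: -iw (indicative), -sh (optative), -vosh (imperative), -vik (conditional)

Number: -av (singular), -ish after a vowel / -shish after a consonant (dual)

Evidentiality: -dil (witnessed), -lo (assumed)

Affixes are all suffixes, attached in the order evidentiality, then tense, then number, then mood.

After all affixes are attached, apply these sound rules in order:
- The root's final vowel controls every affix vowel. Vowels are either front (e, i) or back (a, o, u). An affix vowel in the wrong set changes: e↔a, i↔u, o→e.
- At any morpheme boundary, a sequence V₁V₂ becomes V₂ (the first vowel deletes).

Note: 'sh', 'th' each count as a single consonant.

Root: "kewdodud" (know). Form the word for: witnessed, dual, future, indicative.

kewdoduddulwolshushuw

Attach evidentiality witnessed -dil → kewdoduddil.
Attach tense future -wol → kewdoduddilwol.
Attach number dual -shish (after consonant 'l') → kewdoduddilwolshish.
Attach mood indicative -iw → kewdoduddilwolshishiw.
Apply vowel harmony: kewdoduddilwolshishiw → kewdoduddulwolshushuw.
Vowel deletion: no change.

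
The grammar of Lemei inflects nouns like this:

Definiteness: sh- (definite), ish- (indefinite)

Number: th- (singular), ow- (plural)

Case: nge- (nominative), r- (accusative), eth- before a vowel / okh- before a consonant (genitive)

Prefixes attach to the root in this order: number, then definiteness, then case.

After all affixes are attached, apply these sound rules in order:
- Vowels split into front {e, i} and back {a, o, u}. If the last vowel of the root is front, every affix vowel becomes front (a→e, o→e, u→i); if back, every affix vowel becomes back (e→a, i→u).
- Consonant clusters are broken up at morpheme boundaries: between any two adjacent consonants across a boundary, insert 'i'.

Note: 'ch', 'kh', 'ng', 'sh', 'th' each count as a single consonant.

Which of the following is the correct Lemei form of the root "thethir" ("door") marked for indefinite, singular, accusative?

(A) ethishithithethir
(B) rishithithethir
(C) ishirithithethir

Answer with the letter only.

B

Attach number singular th- → ththethir.
Attach definiteness indefinite ish- → ishththethir.
Attach case accusative r- → rishththethir.
Vowel harmony: no change.
Apply epenthesis: rishththethir → rishithithethir.
So the correct form is rishithithethir, option (B).
(C) ishirithithethir is wrong: it has the affixes in the wrong order.
(A) ethishithithethir is wrong: it uses genitive instead of accusative for case.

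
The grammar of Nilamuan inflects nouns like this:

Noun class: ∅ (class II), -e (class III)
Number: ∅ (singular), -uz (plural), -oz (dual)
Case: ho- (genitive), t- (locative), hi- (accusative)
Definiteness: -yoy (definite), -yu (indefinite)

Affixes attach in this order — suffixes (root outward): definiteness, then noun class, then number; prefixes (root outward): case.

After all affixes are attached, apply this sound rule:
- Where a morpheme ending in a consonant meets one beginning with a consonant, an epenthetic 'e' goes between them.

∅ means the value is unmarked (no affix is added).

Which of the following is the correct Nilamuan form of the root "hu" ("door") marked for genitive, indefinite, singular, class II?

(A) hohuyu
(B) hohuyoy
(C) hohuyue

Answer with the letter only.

A

Attach definiteness indefinite -yu → huyu.
noun class = class II: zero marking, form stays huyu.
number = singular: zero marking, form stays huyu.
Attach case genitive ho- → hohuyu.
Epenthesis: no change.
So the correct form is hohuyu, option (A).
(B) hohuyoy is wrong: it uses definite instead of indefinite for definiteness.
(C) hohuyue is wrong: it uses class III instead of class II for noun class.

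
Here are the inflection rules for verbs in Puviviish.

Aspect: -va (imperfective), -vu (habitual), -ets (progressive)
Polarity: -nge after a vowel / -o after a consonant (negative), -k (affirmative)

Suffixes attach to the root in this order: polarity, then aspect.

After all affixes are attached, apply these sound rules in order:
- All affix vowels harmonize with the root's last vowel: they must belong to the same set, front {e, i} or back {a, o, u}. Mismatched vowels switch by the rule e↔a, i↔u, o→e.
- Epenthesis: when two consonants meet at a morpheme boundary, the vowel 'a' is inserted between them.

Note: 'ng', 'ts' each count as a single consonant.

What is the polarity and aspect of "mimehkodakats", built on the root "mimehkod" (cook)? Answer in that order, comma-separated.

affirmative, progressive

Segment: mimehkod-k-ets.
polarity: -k → affirmative.
aspect: -ets → progressive.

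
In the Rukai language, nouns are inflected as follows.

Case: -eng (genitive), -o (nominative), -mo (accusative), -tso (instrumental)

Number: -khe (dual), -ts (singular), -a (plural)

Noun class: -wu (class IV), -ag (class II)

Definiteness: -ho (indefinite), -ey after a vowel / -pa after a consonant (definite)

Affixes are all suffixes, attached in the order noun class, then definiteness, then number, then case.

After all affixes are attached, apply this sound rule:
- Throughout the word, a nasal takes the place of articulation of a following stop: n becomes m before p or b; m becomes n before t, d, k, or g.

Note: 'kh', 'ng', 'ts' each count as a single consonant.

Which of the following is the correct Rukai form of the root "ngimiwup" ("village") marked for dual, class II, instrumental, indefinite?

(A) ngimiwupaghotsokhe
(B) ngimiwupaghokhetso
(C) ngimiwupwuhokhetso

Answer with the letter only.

B

Attach noun class class II -ag → ngimiwupag.
Attach definiteness indefinite -ho → ngimiwupagho.
Attach number dual -khe → ngimiwupaghokhe.
Attach case instrumental -tso → ngimiwupaghokhetso.
Nasal assimilation: no change.
So the correct form is ngimiwupaghokhetso, option (B).
(C) ngimiwupwuhokhetso is wrong: it uses class IV instead of class II for noun class.
(A) ngimiwupaghotsokhe is wrong: it has the affixes in the wrong order.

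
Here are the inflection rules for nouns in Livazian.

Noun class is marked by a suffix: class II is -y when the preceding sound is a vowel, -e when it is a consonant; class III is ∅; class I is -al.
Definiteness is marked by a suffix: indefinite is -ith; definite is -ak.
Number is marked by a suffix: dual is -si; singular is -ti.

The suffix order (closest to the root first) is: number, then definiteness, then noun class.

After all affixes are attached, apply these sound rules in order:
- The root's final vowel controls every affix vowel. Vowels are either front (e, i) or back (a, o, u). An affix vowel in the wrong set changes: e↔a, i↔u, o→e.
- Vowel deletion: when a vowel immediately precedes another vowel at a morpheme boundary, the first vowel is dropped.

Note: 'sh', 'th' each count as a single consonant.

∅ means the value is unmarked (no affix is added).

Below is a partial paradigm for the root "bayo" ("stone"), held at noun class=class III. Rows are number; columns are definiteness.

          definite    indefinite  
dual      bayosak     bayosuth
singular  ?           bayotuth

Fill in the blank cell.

bayotak

Attach number singular -ti → bayoti.
Attach definiteness definite -ak → bayotiak.
noun class = class III: zero marking, form stays bayotiak.
Apply vowel harmony: bayotiak → bayotuak.
Apply vowel deletion: bayotuak → bayotak.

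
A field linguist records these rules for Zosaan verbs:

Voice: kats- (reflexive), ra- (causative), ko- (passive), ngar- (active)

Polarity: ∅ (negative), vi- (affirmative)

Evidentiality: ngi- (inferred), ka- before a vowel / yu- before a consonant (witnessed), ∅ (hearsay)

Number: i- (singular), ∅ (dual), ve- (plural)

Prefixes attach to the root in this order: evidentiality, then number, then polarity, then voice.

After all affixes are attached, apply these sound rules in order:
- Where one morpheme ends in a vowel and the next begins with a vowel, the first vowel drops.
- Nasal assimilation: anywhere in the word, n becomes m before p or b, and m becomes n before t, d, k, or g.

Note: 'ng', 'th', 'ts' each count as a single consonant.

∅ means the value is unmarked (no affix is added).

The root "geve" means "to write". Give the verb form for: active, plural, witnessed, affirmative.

ngarviveyugeve

Attach evidentiality witnessed yu- (before consonant 'g') → yugeve.
Attach number plural ve- → veyugeve.
Attach polarity affirmative vi- → viveyugeve.
Attach voice active ngar- → ngarviveyugeve.
Vowel deletion: no change.
Nasal assimilation: no change.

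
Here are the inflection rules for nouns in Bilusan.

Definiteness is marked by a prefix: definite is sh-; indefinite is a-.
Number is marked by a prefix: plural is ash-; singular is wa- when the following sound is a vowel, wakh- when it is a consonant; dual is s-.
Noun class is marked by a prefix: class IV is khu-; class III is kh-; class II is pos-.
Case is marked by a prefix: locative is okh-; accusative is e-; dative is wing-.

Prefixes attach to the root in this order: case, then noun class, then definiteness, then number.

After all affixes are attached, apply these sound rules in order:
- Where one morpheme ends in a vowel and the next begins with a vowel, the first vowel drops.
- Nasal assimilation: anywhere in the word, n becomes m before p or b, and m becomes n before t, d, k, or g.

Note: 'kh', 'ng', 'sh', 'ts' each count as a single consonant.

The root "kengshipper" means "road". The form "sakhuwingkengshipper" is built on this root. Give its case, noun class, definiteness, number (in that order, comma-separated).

dative, class IV, indefinite, dual

Segment: s-a-khu-wing-kengshipper.
case: wing- → dative.
noun class: khu- → class IV.
definiteness: a- → indefinite.
number: s- → dual.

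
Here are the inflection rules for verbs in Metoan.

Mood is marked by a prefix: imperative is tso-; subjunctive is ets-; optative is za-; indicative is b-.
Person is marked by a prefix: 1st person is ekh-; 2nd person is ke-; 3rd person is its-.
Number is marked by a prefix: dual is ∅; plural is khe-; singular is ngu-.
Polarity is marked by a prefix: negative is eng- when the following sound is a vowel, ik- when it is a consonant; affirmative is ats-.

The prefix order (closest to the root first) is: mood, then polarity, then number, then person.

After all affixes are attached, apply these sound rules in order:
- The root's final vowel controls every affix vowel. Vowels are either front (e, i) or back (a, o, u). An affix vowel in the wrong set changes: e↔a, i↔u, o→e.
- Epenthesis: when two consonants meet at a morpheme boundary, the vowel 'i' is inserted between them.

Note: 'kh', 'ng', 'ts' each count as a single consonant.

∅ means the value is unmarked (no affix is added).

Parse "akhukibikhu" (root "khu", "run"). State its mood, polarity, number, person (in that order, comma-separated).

Segment: ekh-ik-b-khu.
mood: b- → indicative.
polarity: eng/ik- → negative.
number: ∅ → dual.
person: ekh- → 1st person.

indicative, negative, dual, 1st person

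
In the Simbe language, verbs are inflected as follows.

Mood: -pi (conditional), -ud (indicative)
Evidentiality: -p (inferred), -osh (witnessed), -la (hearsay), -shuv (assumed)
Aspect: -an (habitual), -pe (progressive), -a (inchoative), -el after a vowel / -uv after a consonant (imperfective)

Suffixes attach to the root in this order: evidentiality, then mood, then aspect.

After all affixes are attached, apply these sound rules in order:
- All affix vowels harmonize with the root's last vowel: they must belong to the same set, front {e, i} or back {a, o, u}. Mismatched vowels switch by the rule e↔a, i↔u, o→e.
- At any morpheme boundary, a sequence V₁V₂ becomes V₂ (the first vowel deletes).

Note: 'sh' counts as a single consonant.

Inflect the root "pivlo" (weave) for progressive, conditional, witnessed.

Attach evidentiality witnessed -osh → pivloosh.
Attach mood conditional -pi → pivlooshpi.
Attach aspect progressive -pe → pivlooshpipe.
Apply vowel harmony: pivlooshpipe → pivlooshpupa.
Apply vowel deletion: pivlooshpupa → pivloshpupa.

pivloshpupa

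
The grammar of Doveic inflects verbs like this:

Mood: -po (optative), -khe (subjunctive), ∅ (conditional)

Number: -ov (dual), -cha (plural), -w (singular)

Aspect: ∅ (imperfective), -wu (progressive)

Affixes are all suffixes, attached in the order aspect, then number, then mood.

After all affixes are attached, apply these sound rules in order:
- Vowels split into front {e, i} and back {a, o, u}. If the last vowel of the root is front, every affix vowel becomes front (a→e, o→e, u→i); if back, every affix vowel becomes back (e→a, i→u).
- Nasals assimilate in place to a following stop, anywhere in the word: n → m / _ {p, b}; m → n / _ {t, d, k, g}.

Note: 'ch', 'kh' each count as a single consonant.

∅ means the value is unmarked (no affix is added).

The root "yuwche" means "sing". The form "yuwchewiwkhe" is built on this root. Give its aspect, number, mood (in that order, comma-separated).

progressive, singular, subjunctive

Segment: yuwche-wu-w-khe.
aspect: -wu → progressive.
number: -w → singular.
mood: -khe → subjunctive.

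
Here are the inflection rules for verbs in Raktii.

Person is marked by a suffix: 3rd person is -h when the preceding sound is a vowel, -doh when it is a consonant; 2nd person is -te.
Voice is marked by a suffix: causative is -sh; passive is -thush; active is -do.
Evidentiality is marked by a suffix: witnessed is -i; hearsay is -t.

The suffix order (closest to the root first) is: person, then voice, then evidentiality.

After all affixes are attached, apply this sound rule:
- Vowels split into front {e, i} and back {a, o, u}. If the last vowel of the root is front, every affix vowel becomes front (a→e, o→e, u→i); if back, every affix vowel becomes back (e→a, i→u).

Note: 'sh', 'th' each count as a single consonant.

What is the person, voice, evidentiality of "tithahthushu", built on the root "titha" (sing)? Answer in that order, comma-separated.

Segment: titha-h-thush-i.
person: -h/doh → 3rd person.
voice: -thush → passive.
evidentiality: -i → witnessed.

3rd person, passive, witnessed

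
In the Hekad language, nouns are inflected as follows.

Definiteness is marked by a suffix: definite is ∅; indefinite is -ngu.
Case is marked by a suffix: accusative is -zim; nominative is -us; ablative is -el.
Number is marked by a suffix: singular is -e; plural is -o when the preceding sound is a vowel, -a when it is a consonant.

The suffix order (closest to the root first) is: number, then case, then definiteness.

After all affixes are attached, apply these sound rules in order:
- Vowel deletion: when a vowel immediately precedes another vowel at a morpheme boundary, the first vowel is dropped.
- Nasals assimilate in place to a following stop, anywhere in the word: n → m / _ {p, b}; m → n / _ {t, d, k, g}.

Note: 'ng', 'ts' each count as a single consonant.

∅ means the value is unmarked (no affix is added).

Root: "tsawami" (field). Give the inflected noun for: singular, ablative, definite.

Attach number singular -e → tsawamie.
Attach case ablative -el → tsawamieel.
definiteness = definite: zero marking, form stays tsawamieel.
Apply vowel deletion: tsawamieel → tsawamel.
Nasal assimilation: no change.

tsawamel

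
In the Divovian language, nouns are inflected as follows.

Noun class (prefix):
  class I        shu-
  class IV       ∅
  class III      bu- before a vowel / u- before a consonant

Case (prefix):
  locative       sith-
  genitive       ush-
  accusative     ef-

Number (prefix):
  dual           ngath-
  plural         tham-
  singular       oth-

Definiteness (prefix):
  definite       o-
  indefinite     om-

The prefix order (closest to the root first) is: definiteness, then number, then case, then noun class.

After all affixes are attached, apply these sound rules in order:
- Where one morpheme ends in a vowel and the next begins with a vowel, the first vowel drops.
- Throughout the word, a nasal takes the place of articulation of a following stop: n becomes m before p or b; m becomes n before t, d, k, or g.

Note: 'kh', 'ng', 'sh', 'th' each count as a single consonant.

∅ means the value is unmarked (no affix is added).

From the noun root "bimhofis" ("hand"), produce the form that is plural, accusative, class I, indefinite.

shefthamombimhofis

Attach definiteness indefinite om- → ombimhofis.
Attach number plural tham- → thamombimhofis.
Attach case accusative ef- → efthamombimhofis.
Attach noun class class I shu- → shuefthamombimhofis.
Apply vowel deletion: shuefthamombimhofis → shefthamombimhofis.
Nasal assimilation: no change.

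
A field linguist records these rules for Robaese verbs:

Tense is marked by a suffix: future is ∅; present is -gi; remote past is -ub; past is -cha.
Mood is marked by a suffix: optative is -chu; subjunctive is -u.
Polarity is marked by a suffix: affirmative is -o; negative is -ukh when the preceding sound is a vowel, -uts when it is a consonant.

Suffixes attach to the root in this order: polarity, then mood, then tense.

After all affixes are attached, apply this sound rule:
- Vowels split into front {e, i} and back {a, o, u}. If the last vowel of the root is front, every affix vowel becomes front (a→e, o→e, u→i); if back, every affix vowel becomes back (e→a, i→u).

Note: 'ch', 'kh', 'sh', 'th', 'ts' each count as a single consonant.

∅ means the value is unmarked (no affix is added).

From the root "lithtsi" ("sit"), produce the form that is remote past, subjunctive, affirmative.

lithtsieiib

Attach polarity affirmative -o → lithtsio.
Attach mood subjunctive -u → lithtsiou.
Attach tense remote past -ub → lithtsiouub.
Apply vowel harmony: lithtsiouub → lithtsieiib.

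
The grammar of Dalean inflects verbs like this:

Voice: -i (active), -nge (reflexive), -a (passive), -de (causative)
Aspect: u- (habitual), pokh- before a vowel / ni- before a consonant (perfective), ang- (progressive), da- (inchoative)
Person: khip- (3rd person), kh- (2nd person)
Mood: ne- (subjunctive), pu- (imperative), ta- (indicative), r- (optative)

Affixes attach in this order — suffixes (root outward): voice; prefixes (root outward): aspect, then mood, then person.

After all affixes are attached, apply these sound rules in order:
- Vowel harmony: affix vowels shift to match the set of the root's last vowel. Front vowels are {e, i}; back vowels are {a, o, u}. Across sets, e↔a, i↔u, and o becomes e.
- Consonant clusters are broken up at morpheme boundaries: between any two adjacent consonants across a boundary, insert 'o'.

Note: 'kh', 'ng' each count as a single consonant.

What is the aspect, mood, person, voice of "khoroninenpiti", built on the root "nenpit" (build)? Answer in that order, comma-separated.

Segment: kh-r-ni-nenpit-i.
aspect: pokh/ni- → perfective.
mood: r- → optative.
person: kh- → 2nd person.
voice: -i → active.

perfective, optative, 2nd person, active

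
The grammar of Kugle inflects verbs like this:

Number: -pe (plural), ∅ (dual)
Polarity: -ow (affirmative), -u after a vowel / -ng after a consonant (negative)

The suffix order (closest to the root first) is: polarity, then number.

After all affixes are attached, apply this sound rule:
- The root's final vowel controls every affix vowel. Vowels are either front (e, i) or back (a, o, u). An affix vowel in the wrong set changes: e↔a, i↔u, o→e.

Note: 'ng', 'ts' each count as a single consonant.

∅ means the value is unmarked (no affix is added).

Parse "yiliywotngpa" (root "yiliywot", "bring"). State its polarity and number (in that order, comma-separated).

Segment: yiliywot-ng-pe.
polarity: -u/ng → negative.
number: -pe → plural.

negative, plural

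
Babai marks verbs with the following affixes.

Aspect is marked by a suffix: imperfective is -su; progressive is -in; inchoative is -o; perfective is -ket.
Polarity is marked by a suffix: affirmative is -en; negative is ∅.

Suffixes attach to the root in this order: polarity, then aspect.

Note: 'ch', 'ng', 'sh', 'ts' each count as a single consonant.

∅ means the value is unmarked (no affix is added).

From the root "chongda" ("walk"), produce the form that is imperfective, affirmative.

Attach polarity affirmative -en → chongdaen.
Attach aspect imperfective -su → chongdaensu.

chongdaensu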